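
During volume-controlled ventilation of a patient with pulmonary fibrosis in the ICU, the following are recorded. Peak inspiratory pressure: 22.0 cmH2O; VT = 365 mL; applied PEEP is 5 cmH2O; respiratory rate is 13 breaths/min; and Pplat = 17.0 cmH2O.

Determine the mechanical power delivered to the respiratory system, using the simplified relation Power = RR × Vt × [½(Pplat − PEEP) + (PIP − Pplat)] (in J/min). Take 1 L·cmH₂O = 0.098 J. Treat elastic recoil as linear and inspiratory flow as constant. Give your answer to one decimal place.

5.1

Per-breath work = Vt × [½(Pplat−PEEP) + (PIP−Pplat)] = 0.365 × [0.5×12.0 + 5.0] = 0.365 × 11.0 = 4.015 L·cmH2O.
Power = 13 × 4.015 = 52.195 L·cmH2O/min.
× 0.098 J/(L·cmH2O) → 5.115 J/min.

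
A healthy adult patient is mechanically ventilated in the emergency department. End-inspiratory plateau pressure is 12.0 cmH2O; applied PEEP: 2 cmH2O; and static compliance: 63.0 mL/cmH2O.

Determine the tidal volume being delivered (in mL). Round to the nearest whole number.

Vt = Cstat × (Pplat − PEEP) = 63.0 × (12.0 − 2) = 63.0 × 10.0 = 630.0 mL.

630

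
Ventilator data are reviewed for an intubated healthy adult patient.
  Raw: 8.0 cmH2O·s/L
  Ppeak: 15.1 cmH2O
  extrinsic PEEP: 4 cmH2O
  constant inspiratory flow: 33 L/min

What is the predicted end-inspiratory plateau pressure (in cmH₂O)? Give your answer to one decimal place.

10.7

Flow: 33 L/min ÷ 60 = 0.55 L/s.
Pplat = PIP − Raw × flow = 15.1 − 8.0 × 0.55 = 15.1 − 4.4 = 10.7 cmH2O.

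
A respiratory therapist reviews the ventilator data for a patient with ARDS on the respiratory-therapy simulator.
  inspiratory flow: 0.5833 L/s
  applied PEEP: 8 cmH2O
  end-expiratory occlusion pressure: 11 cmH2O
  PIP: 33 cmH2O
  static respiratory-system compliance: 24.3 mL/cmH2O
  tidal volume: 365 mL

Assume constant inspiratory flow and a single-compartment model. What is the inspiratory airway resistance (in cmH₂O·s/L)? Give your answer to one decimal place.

Total PEEP = 11 cmH2O (set 8 + intrinsic 3); this is the baseline alveolar pressure.
Equation of motion (constant flow): PIP = Vt/C + R·V̇ + PEEP.
R·V̇ = PIP − Vt/C − PEEP = 33 − 365/24.3 − 11 = 33 − 15.021 − 11 = 6.979 cmH2O.
R = 6.979 / 0.5833 = 11.965 cmH2O·s/L.

12.0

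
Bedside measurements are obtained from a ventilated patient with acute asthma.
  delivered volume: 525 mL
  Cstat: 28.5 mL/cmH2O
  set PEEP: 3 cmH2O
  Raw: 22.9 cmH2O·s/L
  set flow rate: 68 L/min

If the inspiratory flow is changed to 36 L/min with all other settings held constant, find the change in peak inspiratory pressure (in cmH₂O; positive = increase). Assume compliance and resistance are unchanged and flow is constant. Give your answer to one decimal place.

-12.2

Flow: 68 L/min ÷ 60 = 1.1333 L/s.
New flow: 36 L/min ÷ 60 = 0.6 L/s.
PIP = Vt/C + R·V̇ + PEEP (constant-flow equation of motion).
Only the resistive term changes: ΔPIP = R × ΔV̇ = 22.9 × (0.6 − 1.1333) = 22.9 × -0.5333 = -12.213 cmH2O.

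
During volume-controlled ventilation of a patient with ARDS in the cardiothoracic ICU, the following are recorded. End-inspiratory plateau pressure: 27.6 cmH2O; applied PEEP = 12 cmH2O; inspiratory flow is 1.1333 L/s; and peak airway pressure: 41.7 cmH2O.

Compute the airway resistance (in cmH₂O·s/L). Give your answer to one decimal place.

12.4

Raw = (PIP − Pplat) / flow = (41.7 − 27.6) / 1.1333 = 14.1 / 1.1333 = 12.442 cmH2O·s/L.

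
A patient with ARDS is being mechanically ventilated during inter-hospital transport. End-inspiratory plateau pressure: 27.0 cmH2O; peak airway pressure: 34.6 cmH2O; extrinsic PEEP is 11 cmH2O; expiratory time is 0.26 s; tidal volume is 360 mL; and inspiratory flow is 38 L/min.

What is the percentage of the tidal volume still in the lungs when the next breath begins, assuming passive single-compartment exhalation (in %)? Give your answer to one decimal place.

Flow: 38 L/min ÷ 60 = 0.6333 L/s.
R = (PIP − Pplat)/V̇ = (34.6 − 27.0) / 0.6333 = 7.6/0.6333 = 12.001 cmH2O·s/L.
C = Vt/(Pplat − PEEP) = 360.0 / (27.0 − 11) = 360.0/16.0 = 22.5 mL/cmH2O.
τ = R × C = 12.001 × 0.0225 L/cmH2O = 0.27 s.
Fraction remaining at end-expiration = e^(−Te/τ) = e^(−0.26/0.27) = 0.3818 → 38.18%.

38.2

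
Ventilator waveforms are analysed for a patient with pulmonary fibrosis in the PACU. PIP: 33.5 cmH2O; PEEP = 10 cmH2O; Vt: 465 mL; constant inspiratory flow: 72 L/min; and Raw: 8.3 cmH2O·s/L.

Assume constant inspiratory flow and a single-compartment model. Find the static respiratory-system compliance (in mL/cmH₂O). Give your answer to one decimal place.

34.3

Flow: 72 L/min ÷ 60 = 1.2 L/s.
Equation of motion (constant flow): PIP = Vt/C + R·V̇ + PEEP.
Vt/C = PIP − R·V̇ − PEEP = 33.5 − 8.3×1.2 − 10 = 33.5 − 9.96 − 10 = 13.54 cmH2O.
C = Vt / 13.54 = 465 / 13.54 = 34.343 mL/cmH2O.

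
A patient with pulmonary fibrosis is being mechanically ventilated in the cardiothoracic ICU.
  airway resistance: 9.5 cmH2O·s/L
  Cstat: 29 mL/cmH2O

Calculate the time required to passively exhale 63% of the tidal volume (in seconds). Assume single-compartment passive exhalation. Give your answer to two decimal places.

0.27

τ = R × C = 9.5 × 29 mL/cmH2O = 9.5 × 0.029 L/cmH2O = 0.2755 s.
Exhaled fraction f = 1 − e^(−t/τ) → t = −τ·ln(1 − f) = −0.2755·ln(0.37) = 0.2739 s.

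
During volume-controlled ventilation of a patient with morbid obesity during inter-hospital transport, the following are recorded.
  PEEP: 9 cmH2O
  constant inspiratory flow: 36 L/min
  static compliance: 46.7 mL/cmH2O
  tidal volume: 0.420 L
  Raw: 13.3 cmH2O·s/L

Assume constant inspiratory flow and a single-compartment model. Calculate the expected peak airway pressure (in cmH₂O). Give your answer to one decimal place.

26.0

Flow: 36 L/min ÷ 60 = 0.6 L/s.
Equation of motion (constant flow): PIP = Vt/C + R·V̇ + PEEP.
PIP = 420/46.7 + 13.3×0.6 + 9 = 8.994 + 7.98 + 9 = 25.974 cmH2O.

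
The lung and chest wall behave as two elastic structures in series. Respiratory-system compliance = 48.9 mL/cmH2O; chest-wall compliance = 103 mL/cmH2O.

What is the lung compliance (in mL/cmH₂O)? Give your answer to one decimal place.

93.1

1/CL = 1/Crs − 1/Ccw.
1/CL = 1/48.9 − 1/103 = 0.01074.
CL = 93.11 mL/cmH2O.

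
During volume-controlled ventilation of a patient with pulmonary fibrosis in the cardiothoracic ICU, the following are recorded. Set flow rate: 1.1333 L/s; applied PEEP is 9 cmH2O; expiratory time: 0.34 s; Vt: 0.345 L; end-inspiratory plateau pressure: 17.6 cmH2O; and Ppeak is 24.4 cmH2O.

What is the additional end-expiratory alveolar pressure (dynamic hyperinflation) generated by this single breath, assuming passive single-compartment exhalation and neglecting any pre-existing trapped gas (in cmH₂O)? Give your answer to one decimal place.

2.1

R = (PIP − Pplat)/V̇ = (24.4 − 17.6) / 1.1333 = 6.8/1.1333 = 6.0 cmH2O·s/L.
C = Vt/(Pplat − PEEP) = 345.0 / (17.6 − 9) = 345.0/8.6 = 40.116 mL/cmH2O.
τ = R × C = 6.0 × 0.04012 L/cmH2O = 0.2407 s.
Fraction remaining = e^(−Te/τ) = e^(−0.34/0.2407) = 0.2435; trapped volume = 345.0 × 0.2435 = 84.008 mL.
Additional alveolar pressure from trapping ≈ V_trapped / C = 84.008 / 40.116 = 2.094 cmH2O.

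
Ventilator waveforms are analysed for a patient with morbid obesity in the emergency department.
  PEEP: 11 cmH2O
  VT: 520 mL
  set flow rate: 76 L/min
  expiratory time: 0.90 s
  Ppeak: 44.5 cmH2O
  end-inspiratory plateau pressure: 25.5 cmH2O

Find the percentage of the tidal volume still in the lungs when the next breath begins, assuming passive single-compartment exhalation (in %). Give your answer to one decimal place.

18.8

Flow: 76 L/min ÷ 60 = 1.2667 L/s.
R = (PIP − Pplat)/V̇ = (44.5 − 25.5) / 1.2667 = 19.0/1.2667 = 15.0 cmH2O·s/L.
C = Vt/(Pplat − PEEP) = 520.0 / (25.5 − 11) = 520.0/14.5 = 35.862 mL/cmH2O.
τ = R × C = 15.0 × 0.03586 L/cmH2O = 0.5379 s.
Fraction remaining at end-expiration = e^(−Te/τ) = e^(−0.90/0.5379) = 0.1877 → 18.77%.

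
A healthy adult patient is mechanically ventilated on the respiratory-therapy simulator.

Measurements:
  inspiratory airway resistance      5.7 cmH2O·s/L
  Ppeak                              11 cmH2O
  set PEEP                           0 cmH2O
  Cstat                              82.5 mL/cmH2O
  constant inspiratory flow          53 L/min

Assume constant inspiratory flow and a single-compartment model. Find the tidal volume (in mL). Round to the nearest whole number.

Flow: 53 L/min ÷ 60 = 0.8833 L/s.
Equation of motion (constant flow): PIP = Vt/C + R·V̇ + PEEP.
Vt/C = PIP − R·V̇ − PEEP = 11 − 5.035 − 0 = 5.965 cmH2O.
Vt = C × 5.965 = 82.5 × 5.965 = 492.11 mL.

492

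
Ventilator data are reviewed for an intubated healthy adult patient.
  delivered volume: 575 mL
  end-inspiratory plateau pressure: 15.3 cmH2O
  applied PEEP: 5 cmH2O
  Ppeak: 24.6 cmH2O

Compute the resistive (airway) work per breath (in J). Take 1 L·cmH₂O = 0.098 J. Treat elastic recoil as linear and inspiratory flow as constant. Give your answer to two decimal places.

0.52

With constant inspiratory flow the resistive pressure is constant at PIP − Pplat = 24.6 − 15.3 = 9.3 cmH2O, so resistive work = 9.3 × 0.575 = 5.348 L·cmH2O.
× 0.098 J/(L·cmH2O) → 0.5241 J.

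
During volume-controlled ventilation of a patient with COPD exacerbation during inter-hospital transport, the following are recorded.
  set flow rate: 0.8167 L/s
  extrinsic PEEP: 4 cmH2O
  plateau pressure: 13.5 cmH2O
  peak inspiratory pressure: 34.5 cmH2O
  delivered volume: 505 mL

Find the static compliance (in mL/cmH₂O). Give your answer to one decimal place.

Cstat = Vt / (Pplat − PEEP) = 505 / (13.5 − 4) = 505 / 9.5 = 53.158 mL/cmH2O.

53.2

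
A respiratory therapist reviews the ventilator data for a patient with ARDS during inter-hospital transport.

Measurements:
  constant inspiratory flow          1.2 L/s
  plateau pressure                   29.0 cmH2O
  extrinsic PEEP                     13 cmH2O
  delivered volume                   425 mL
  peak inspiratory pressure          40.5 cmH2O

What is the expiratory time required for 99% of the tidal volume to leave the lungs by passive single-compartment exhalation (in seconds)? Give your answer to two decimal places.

1.17

R = (PIP − Pplat)/V̇ = (40.5 − 29.0) / 1.2 = 11.5/1.2 = 9.583 cmH2O·s/L.
C = Vt/(Pplat − PEEP) = 425.0 / (29.0 − 13) = 425.0/16.0 = 26.563 mL/cmH2O.
τ = R × C = 9.583 × 0.02656 L/cmH2O = 0.2545 s.
t = −τ·ln(1 − 0.99) = −0.2545·ln(0.01) = 1.172 s.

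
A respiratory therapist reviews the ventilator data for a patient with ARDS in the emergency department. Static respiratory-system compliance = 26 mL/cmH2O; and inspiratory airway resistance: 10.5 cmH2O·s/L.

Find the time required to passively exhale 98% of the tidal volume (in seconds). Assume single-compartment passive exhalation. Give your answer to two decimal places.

1.07

τ = R × C = 10.5 × 26 mL/cmH2O = 10.5 × 0.026 L/cmH2O = 0.273 s.
Exhaled fraction f = 1 − e^(−t/τ) → t = −τ·ln(1 − f) = −0.273·ln(0.02) = 1.068 s.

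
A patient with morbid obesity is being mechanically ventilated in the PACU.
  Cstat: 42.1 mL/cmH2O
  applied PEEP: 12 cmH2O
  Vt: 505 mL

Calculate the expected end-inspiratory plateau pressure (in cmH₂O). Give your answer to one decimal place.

Pplat = PEEP + Vt / Cstat = 12 + 505 / 42.1 = 12 + 11.995 = 23.995 cmH2O.

24.0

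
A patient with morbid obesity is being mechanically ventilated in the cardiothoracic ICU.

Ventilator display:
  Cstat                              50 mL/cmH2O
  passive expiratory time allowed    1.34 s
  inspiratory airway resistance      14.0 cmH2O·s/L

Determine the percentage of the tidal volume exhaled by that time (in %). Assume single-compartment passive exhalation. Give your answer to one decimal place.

85.3

τ = R × C = 14.0 × 50 mL/cmH2O = 14.0 × 0.050 L/cmH2O = 0.7 s.
Passive exhalation: V(t)/V₀ = e^(−t/τ) = e^(−1.34/0.7) = 0.1474.
Fraction exhaled = 1 − 0.1474 = 0.8526 → 85.26%.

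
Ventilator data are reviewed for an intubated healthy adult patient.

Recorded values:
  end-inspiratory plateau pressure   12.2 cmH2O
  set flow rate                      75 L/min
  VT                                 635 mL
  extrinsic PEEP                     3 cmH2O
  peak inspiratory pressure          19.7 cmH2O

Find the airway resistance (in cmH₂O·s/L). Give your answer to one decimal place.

Flow: 75 L/min ÷ 60 = 1.25 L/s.
Raw = (PIP − Pplat) / flow = (19.7 − 12.2) / 1.25 = 7.5 / 1.25 = 6.0 cmH2O·s/L.

6.0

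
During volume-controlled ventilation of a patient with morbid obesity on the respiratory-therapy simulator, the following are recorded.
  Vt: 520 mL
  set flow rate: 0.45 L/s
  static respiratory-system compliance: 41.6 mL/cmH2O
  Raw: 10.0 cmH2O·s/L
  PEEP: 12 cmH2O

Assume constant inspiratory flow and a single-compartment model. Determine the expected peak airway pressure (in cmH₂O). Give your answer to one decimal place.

Equation of motion (constant flow): PIP = Vt/C + R·V̇ + PEEP.
PIP = 520/41.6 + 10.0×0.45 + 12 = 12.5 + 4.5 + 12 = 29.0 cmH2O.

29.0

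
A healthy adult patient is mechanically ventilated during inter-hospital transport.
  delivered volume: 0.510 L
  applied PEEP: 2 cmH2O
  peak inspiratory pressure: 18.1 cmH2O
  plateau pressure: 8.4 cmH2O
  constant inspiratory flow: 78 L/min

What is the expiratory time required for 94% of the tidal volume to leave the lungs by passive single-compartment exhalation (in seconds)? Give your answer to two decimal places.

1.67

Flow: 78 L/min ÷ 60 = 1.3 L/s.
R = (PIP − Pplat)/V̇ = (18.1 − 8.4) / 1.3 = 9.7/1.3 = 7.462 cmH2O·s/L.
C = Vt/(Pplat − PEEP) = 510.0 / (8.4 − 2) = 510.0/6.4 = 79.688 mL/cmH2O.
τ = R × C = 7.462 × 0.07969 L/cmH2O = 0.5946 s.
t = −τ·ln(1 − 0.94) = −0.5946·ln(0.06) = 1.673 s.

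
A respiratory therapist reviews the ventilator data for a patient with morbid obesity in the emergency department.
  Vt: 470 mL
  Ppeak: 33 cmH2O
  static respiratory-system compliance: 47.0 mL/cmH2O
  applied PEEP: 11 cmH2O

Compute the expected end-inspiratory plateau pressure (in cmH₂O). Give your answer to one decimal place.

Pplat = PEEP + Vt / Cstat = 11 + 470 / 47.0 = 11 + 10.0 = 21.0 cmH2O.

21.0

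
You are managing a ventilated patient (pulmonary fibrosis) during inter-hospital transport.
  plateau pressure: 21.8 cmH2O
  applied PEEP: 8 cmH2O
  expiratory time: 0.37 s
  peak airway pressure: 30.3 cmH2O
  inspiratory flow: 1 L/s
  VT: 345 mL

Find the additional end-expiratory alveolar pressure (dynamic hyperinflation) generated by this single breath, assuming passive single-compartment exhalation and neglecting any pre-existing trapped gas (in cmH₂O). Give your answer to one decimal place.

2.4

R = (PIP − Pplat)/V̇ = (30.3 − 21.8) / 1 = 8.5/1 = 8.5 cmH2O·s/L.
C = Vt/(Pplat − PEEP) = 345.0 / (21.8 − 8) = 345.0/13.8 = 25.0 mL/cmH2O.
τ = R × C = 8.5 × 0.025 L/cmH2O = 0.2125 s.
Fraction remaining = e^(−Te/τ) = e^(−0.37/0.2125) = 0.1753; trapped volume = 345.0 × 0.1753 = 60.479 mL.
Additional alveolar pressure from trapping ≈ V_trapped / C = 60.479 / 25.0 = 2.419 cmH2O.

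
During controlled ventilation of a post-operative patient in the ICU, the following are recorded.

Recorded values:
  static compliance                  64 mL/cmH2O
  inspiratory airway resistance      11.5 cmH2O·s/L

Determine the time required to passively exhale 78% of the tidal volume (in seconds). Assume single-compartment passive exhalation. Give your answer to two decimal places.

τ = R × C = 11.5 × 64 mL/cmH2O = 11.5 × 0.064 L/cmH2O = 0.736 s.
Exhaled fraction f = 1 − e^(−t/τ) → t = −τ·ln(1 − f) = −0.736·ln(0.22) = 1.114 s.

1.11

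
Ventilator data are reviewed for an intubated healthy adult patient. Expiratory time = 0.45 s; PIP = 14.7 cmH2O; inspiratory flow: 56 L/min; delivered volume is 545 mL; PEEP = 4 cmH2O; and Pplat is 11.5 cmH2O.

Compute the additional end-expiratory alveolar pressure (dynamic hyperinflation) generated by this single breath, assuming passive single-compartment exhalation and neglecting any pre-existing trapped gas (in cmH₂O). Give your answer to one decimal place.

Flow: 56 L/min ÷ 60 = 0.9333 L/s.
R = (PIP − Pplat)/V̇ = (14.7 − 11.5) / 0.9333 = 3.2/0.9333 = 3.429 cmH2O·s/L.
C = Vt/(Pplat − PEEP) = 545.0 / (11.5 − 4) = 545.0/7.5 = 72.667 mL/cmH2O.
τ = R × C = 3.429 × 0.07267 L/cmH2O = 0.2492 s.
Fraction remaining = e^(−Te/τ) = e^(−0.45/0.2492) = 0.1643; trapped volume = 545.0 × 0.1643 = 89.544 mL.
Additional alveolar pressure from trapping ≈ V_trapped / C = 89.544 / 72.667 = 1.232 cmH2O.

1.2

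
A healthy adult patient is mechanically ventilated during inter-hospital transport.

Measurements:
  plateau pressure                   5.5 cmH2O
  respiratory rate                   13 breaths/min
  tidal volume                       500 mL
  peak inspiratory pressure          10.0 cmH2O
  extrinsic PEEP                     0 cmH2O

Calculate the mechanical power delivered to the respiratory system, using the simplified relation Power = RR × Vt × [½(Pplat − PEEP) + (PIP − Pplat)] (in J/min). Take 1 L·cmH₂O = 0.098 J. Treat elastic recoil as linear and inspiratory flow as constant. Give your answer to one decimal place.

Per-breath work = Vt × [½(Pplat−PEEP) + (PIP−Pplat)] = 0.500 × [0.5×5.5 + 4.5] = 0.500 × 7.25 = 3.625 L·cmH2O.
Power = 13 × 3.625 = 47.125 L·cmH2O/min.
× 0.098 J/(L·cmH2O) → 4.618 J/min.

4.6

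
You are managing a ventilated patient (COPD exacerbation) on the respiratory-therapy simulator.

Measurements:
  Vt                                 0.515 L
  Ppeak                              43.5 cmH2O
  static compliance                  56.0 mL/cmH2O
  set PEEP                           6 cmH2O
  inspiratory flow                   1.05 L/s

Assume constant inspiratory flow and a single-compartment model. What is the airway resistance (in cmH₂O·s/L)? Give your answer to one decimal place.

27.0

Equation of motion (constant flow): PIP = Vt/C + R·V̇ + PEEP.
R·V̇ = PIP − Vt/C − PEEP = 43.5 − 515/56.0 − 6 = 43.5 − 9.196 − 6 = 28.304 cmH2O.
R = 28.304 / 1.05 = 26.956 cmH2O·s/L.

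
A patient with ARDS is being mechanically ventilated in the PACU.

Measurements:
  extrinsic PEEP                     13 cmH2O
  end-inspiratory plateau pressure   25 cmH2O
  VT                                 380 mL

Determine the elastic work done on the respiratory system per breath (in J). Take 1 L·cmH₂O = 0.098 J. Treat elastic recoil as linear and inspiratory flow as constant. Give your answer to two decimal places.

0.22

Elastic work ≈ ½ × (Pplat − PEEP) × Vt = 0.5 × (25 − 13) × 0.380 L = 0.5 × 12.0 × 0.380 = 2.28 L·cmH2O.
× 0.098 J/(L·cmH2O) → 0.2234 J.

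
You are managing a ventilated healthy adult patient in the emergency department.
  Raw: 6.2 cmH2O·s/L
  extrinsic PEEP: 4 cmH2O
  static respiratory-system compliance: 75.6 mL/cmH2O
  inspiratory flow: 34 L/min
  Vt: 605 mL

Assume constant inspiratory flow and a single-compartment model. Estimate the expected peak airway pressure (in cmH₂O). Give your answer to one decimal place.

Flow: 34 L/min ÷ 60 = 0.5667 L/s.
Equation of motion (constant flow): PIP = Vt/C + R·V̇ + PEEP.
PIP = 605/75.6 + 6.2×0.5667 + 4 = 8.003 + 3.514 + 4 = 15.517 cmH2O.

15.5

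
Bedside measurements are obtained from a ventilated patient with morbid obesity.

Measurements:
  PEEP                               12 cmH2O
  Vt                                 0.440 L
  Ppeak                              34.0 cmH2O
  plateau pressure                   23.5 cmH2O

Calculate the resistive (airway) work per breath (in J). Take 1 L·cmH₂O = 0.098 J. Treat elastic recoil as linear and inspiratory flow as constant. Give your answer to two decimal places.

With constant inspiratory flow the resistive pressure is constant at PIP − Pplat = 34.0 − 23.5 = 10.5 cmH2O, so resistive work = 10.5 × 0.440 = 4.62 L·cmH2O.
× 0.098 J/(L·cmH2O) → 0.4528 J.

0.45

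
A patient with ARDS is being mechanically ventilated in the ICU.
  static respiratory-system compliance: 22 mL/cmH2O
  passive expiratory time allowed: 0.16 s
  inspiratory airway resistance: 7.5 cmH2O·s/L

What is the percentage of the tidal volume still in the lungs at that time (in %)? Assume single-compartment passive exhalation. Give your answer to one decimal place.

37.9

τ = R × C = 7.5 × 22 mL/cmH2O = 7.5 × 0.022 L/cmH2O = 0.165 s.
Passive exhalation: V(t)/V₀ = e^(−t/τ) = e^(−0.16/0.165) = 0.3792.
Fraction remaining = 0.3792 → 37.92%.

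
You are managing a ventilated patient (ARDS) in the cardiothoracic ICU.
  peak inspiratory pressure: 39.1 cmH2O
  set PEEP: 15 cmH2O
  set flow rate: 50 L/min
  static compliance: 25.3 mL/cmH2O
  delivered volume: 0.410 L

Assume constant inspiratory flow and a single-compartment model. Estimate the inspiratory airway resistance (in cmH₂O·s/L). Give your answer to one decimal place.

9.5

Flow: 50 L/min ÷ 60 = 0.8333 L/s.
Equation of motion (constant flow): PIP = Vt/C + R·V̇ + PEEP.
R·V̇ = PIP − Vt/C − PEEP = 39.1 − 410/25.3 − 15 = 39.1 − 16.206 − 15 = 7.894 cmH2O.
R = 7.894 / 0.8333 = 9.473 cmH2O·s/L.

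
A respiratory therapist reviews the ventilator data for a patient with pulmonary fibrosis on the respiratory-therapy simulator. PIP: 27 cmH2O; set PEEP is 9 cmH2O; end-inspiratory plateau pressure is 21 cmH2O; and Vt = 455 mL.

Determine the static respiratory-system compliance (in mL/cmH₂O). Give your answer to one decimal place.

37.9

Cstat = Vt / (Pplat − PEEP) = 455 / (21 − 9) = 455 / 12.0 = 37.917 mL/cmH2O.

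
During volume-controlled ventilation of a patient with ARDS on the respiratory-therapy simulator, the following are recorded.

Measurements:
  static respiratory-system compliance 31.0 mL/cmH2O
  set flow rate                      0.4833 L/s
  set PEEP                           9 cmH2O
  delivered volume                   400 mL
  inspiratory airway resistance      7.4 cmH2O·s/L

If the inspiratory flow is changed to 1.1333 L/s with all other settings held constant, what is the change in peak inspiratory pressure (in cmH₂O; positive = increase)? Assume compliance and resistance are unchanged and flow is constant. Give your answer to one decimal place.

PIP = Vt/C + R·V̇ + PEEP (constant-flow equation of motion).
Only the resistive term changes: ΔPIP = R × ΔV̇ = 7.4 × (1.1333 − 0.4833) = 7.4 × 0.65 = 4.81 cmH2O.

4.8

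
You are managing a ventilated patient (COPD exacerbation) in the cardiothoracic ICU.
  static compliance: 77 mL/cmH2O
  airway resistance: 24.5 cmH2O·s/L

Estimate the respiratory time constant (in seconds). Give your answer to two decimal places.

τ = R × C = 24.5 × 77 mL/cmH2O = 24.5 × 0.077 L/cmH2O = 1.887 s.

1.89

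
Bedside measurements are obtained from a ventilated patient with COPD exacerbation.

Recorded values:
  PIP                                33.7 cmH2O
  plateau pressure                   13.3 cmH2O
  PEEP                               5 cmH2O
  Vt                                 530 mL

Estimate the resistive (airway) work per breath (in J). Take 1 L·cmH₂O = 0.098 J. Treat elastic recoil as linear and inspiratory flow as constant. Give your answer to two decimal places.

1.06

With constant inspiratory flow the resistive pressure is constant at PIP − Pplat = 33.7 − 13.3 = 20.4 cmH2O, so resistive work = 20.4 × 0.530 = 10.812 L·cmH2O.
× 0.098 J/(L·cmH2O) → 1.06 J.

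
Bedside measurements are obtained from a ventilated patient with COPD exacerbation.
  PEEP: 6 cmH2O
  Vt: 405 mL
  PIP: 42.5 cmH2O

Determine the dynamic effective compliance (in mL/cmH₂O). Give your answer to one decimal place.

Dynamic compliance = Vt / (PIP − PEEP) = 405 / (42.5 − 6) = 405 / 36.5 = 11.096 mL/cmH2O.

11.1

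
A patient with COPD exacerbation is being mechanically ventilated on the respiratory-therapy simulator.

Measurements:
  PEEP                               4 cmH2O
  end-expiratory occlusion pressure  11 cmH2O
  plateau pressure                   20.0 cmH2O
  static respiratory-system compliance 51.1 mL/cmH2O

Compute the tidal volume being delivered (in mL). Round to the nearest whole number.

End-expiratory occlusion gives total PEEP = 11 cmH2O (intrinsic PEEP = 11 − 4 = 7). Use total PEEP for the elastic gradient.
Vt = Cstat × (Pplat − PEEPtotal) = 51.1 × (20.0 − 11) = 51.1 × 9.0 = 459.9 mL.

460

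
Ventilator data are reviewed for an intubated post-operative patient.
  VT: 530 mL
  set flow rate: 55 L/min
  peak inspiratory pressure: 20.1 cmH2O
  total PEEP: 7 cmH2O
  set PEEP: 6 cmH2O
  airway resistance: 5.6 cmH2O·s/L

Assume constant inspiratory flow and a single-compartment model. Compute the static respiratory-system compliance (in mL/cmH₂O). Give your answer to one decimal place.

66.5

Flow: 55 L/min ÷ 60 = 0.9167 L/s.
Total PEEP = 7 cmH2O (set 6 + intrinsic 1); this is the baseline alveolar pressure.
Equation of motion (constant flow): PIP = Vt/C + R·V̇ + PEEP.
Vt/C = PIP − R·V̇ − PEEP = 20.1 − 5.6×0.9167 − 7 = 20.1 − 5.134 − 7 = 7.966 cmH2O.
C = Vt / 7.966 = 530 / 7.966 = 66.533 mL/cmH2O.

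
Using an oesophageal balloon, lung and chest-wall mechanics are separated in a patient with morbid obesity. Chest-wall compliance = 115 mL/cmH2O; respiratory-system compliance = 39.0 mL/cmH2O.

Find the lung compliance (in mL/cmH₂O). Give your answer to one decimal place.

59.0

1/CL = 1/Crs − 1/Ccw.
1/CL = 1/39.0 − 1/115 = 0.01695.
CL = 58.997 mL/cmH2O.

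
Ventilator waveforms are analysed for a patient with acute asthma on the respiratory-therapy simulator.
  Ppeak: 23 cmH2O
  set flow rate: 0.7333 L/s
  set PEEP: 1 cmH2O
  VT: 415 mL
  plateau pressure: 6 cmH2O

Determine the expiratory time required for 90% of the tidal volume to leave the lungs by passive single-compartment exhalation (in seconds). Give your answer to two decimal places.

R = (PIP − Pplat)/V̇ = (23 − 6) / 0.7333 = 17.0/0.7333 = 23.183 cmH2O·s/L.
C = Vt/(Pplat − PEEP) = 415.0 / (6 − 1) = 415.0/5.0 = 83.0 mL/cmH2O.
τ = R × C = 23.183 × 0.083 L/cmH2O = 1.924 s.
t = −τ·ln(1 − 0.90) = −1.924·ln(0.1) = 4.43 s.

4.43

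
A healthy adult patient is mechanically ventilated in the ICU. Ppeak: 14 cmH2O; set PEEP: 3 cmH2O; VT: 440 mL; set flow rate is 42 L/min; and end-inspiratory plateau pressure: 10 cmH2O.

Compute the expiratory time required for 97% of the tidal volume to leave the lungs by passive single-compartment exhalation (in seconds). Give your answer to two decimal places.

Flow: 42 L/min ÷ 60 = 0.7 L/s.
R = (PIP − Pplat)/V̇ = (14 − 10) / 0.7 = 4.0/0.7 = 5.714 cmH2O·s/L.
C = Vt/(Pplat − PEEP) = 440.0 / (10 − 3) = 440.0/7.0 = 62.857 mL/cmH2O.
τ = R × C = 5.714 × 0.06286 L/cmH2O = 0.3592 s.
t = −τ·ln(1 − 0.97) = −0.3592·ln(0.03) = 1.26 s.

1.26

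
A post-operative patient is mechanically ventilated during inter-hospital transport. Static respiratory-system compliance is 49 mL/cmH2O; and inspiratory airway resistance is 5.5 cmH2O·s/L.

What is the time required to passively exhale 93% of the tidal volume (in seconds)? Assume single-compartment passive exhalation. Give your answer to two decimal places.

τ = R × C = 5.5 × 49 mL/cmH2O = 5.5 × 0.049 L/cmH2O = 0.2695 s.
Exhaled fraction f = 1 − e^(−t/τ) → t = −τ·ln(1 − f) = −0.2695·ln(0.07) = 0.7167 s.

0.72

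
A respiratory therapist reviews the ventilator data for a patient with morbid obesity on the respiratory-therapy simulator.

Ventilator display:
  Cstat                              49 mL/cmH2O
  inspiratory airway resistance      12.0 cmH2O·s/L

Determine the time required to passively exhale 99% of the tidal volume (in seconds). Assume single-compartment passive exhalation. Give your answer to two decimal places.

2.71

τ = R × C = 12.0 × 49 mL/cmH2O = 12.0 × 0.049 L/cmH2O = 0.588 s.
Exhaled fraction f = 1 − e^(−t/τ) → t = −τ·ln(1 − f) = −0.588·ln(0.01) = 2.708 s.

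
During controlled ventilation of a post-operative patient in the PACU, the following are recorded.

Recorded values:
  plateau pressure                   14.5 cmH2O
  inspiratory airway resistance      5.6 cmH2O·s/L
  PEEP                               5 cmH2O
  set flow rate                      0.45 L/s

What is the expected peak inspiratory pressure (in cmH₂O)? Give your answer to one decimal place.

17.0

PIP = Pplat + Raw × flow = 14.5 + 5.6 × 0.45 = 14.5 + 2.52 = 17.02 cmH2O.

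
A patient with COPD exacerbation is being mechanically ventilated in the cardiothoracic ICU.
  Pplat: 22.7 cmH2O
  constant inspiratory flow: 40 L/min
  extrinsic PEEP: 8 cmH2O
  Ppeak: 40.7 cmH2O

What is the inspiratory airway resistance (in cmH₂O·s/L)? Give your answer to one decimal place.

27.0

Flow: 40 L/min ÷ 60 = 0.6667 L/s.
Raw = (PIP − Pplat) / flow = (40.7 − 22.7) / 0.6667 = 18.0 / 0.6667 = 26.999 cmH2O·s/L.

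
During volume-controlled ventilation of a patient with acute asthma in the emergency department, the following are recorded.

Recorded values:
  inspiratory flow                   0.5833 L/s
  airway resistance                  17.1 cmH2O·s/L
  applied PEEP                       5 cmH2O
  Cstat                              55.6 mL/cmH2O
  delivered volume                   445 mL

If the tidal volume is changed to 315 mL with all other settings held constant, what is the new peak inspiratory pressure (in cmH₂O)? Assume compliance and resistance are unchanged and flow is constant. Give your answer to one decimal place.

20.6

PIP = Vt/C + R·V̇ + PEEP (constant-flow equation of motion).
Only the elastic term changes: ΔPIP = ΔVt / C = (315 − 445) / 55.6 = -2.338 cmH2O.
Original PIP = 445/55.6 + 17.1×0.5833 + 5 = 22.978 cmH2O; new PIP = 22.978 + (-2.338) = 20.64 cmH2O.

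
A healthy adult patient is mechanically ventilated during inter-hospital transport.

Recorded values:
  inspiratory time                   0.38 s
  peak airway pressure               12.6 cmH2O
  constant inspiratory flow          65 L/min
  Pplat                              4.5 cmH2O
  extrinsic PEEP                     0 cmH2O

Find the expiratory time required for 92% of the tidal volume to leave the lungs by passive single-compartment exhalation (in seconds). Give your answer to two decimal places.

Flow: 65 L/min ÷ 60 = 1.0833 L/s.
Vt = flow × Ti = 1.0833 L/s × 0.38 s × 1000 mL/L = 411.65 mL.
R = (PIP − Pplat)/V̇ = (12.6 − 4.5) / 1.0833 = 8.1/1.0833 = 7.477 cmH2O·s/L.
C = Vt/(Pplat − PEEP) = 411.65 / (4.5 − 0) = 411.65/4.5 = 91.478 mL/cmH2O.
τ = R × C = 7.477 × 0.09148 L/cmH2O = 0.684 s.
t = −τ·ln(1 − 0.92) = −0.684·ln(0.08) = 1.728 s.

1.73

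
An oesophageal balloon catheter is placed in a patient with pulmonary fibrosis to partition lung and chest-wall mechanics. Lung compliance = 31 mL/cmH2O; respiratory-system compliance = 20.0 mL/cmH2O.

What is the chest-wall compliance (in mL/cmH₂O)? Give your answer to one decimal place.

1/Ccw = 1/Crs − 1/CL.
1/Ccw = 1/20.0 − 1/31 = 0.01774.
Ccw = 56.37 mL/cmH2O.

56.4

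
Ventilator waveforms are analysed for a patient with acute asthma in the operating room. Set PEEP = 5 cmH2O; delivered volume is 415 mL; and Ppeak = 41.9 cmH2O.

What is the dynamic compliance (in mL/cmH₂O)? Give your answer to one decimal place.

11.2

Dynamic compliance = Vt / (PIP − PEEP) = 415 / (41.9 − 5) = 415 / 36.9 = 11.247 mL/cmH2O.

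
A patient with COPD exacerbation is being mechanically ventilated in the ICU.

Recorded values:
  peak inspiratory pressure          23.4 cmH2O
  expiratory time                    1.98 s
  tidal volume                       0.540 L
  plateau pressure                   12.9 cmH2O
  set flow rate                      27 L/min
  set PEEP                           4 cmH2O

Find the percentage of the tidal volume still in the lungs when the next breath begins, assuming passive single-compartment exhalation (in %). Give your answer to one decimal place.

24.7

Flow: 27 L/min ÷ 60 = 0.45 L/s.
R = (PIP − Pplat)/V̇ = (23.4 − 12.9) / 0.45 = 10.5/0.45 = 23.333 cmH2O·s/L.
C = Vt/(Pplat − PEEP) = 540.0 / (12.9 − 4) = 540.0/8.9 = 60.674 mL/cmH2O.
τ = R × C = 23.333 × 0.06067 L/cmH2O = 1.416 s.
Fraction remaining at end-expiration = e^(−Te/τ) = e^(−1.98/1.416) = 0.247 → 24.7%.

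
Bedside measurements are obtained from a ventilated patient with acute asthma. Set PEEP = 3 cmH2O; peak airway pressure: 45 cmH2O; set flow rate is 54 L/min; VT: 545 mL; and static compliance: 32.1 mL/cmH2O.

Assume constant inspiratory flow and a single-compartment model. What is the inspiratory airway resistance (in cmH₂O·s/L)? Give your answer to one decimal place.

27.8

Flow: 54 L/min ÷ 60 = 0.9 L/s.
Equation of motion (constant flow): PIP = Vt/C + R·V̇ + PEEP.
R·V̇ = PIP − Vt/C − PEEP = 45 − 545/32.1 − 3 = 45 − 16.978 − 3 = 25.022 cmH2O.
R = 25.022 / 0.9 = 27.802 cmH2O·s/L.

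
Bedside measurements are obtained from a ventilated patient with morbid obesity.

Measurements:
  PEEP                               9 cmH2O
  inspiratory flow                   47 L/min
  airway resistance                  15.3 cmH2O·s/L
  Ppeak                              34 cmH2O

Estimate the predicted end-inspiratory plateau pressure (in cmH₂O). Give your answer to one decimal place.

Flow: 47 L/min ÷ 60 = 0.7833 L/s.
Pplat = PIP − Raw × flow = 34 − 15.3 × 0.7833 = 34 − 11.984 = 22.016 cmH2O.

22.0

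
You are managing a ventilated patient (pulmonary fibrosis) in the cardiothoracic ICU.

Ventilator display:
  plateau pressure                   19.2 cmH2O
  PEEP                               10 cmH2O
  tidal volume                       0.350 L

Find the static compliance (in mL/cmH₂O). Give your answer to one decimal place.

Cstat = Vt / (Pplat − PEEP) = 350 / (19.2 − 10) = 350 / 9.2 = 38.043 mL/cmH2O.

38.0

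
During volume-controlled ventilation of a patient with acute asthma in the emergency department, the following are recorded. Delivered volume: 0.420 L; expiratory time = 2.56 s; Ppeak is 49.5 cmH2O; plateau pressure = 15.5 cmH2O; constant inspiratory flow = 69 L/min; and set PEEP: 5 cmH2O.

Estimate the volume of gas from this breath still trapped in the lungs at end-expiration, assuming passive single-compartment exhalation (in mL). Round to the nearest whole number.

48

Flow: 69 L/min ÷ 60 = 1.15 L/s.
R = (PIP − Pplat)/V̇ = (49.5 − 15.5) / 1.15 = 34.0/1.15 = 29.565 cmH2O·s/L.
C = Vt/(Pplat − PEEP) = 420.0 / (15.5 − 5) = 420.0/10.5 = 40.0 mL/cmH2O.
τ = R × C = 29.565 × 0.04 L/cmH2O = 1.183 s.
Fraction remaining = e^(−Te/τ) = e^(−2.56/1.183) = 0.1149.
Trapped volume = 420.0 × 0.1149 = 48.258 mL.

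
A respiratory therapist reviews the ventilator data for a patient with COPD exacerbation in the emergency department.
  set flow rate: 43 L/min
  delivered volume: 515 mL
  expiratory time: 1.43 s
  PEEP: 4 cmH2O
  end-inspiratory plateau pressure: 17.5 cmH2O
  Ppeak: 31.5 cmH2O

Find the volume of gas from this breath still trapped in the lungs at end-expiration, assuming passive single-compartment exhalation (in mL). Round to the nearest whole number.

Flow: 43 L/min ÷ 60 = 0.7167 L/s.
R = (PIP − Pplat)/V̇ = (31.5 − 17.5) / 0.7167 = 14.0/0.7167 = 19.534 cmH2O·s/L.
C = Vt/(Pplat − PEEP) = 515.0 / (17.5 − 4) = 515.0/13.5 = 38.148 mL/cmH2O.
τ = R × C = 19.534 × 0.03815 L/cmH2O = 0.7452 s.
Fraction remaining = e^(−Te/τ) = e^(−1.43/0.7452) = 0.1468.
Trapped volume = 515.0 × 0.1468 = 75.602 mL.

76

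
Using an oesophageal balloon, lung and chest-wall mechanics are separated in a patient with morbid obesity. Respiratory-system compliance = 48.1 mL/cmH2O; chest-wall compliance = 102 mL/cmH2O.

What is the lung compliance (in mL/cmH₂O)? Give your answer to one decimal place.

91.0

1/CL = 1/Crs − 1/Ccw.
1/CL = 1/48.1 − 1/102 = 0.01099.
CL = 90.992 mL/cmH2O.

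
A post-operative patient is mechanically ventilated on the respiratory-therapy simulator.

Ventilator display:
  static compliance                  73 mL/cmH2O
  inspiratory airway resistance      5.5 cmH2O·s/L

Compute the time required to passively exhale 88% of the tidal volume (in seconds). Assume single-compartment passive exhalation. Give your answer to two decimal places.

0.85

τ = R × C = 5.5 × 73 mL/cmH2O = 5.5 × 0.073 L/cmH2O = 0.4015 s.
Exhaled fraction f = 1 − e^(−t/τ) → t = −τ·ln(1 − f) = −0.4015·ln(0.12) = 0.8513 s.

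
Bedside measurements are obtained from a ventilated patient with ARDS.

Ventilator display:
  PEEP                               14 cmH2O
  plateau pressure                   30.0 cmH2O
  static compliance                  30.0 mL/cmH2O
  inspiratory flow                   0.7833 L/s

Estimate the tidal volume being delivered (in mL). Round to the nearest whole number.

480

Vt = Cstat × (Pplat − PEEP) = 30.0 × (30.0 − 14) = 30.0 × 16.0 = 480.0 mL.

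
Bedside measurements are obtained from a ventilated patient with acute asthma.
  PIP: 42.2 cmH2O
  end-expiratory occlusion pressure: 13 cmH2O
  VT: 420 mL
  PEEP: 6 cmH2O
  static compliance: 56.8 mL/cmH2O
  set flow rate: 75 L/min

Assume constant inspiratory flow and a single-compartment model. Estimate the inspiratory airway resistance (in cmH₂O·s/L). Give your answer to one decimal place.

17.4

Flow: 75 L/min ÷ 60 = 1.25 L/s.
Total PEEP = 13 cmH2O (set 6 + intrinsic 7); this is the baseline alveolar pressure.
Equation of motion (constant flow): PIP = Vt/C + R·V̇ + PEEP.
R·V̇ = PIP − Vt/C − PEEP = 42.2 − 420/56.8 − 13 = 42.2 − 7.394 − 13 = 21.806 cmH2O.
R = 21.806 / 1.25 = 17.445 cmH2O·s/L.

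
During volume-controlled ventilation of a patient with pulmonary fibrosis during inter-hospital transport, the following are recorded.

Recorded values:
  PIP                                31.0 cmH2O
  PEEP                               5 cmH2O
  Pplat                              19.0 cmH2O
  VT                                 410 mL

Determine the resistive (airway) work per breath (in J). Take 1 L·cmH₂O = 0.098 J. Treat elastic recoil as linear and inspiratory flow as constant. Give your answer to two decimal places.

0.48

With constant inspiratory flow the resistive pressure is constant at PIP − Pplat = 31.0 − 19.0 = 12.0 cmH2O, so resistive work = 12.0 × 0.410 = 4.92 L·cmH2O.
× 0.098 J/(L·cmH2O) → 0.4822 J.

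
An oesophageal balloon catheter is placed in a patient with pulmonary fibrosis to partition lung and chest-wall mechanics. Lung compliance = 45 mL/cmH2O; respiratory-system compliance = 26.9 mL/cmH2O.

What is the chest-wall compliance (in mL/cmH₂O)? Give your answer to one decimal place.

66.9

1/Ccw = 1/Crs − 1/CL.
1/Ccw = 1/26.9 − 1/45 = 0.01495.
Ccw = 66.89 mL/cmH2O.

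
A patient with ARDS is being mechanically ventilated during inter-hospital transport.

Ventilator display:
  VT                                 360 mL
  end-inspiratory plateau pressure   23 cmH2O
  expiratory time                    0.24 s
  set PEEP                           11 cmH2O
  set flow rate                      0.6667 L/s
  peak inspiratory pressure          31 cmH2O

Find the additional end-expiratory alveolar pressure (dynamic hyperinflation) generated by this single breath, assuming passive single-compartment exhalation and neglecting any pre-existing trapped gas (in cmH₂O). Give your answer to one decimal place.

6.2

R = (PIP − Pplat)/V̇ = (31 − 23) / 0.6667 = 8.0/0.6667 = 11.999 cmH2O·s/L.
C = Vt/(Pplat − PEEP) = 360.0 / (23 − 11) = 360.0/12.0 = 30.0 mL/cmH2O.
τ = R × C = 11.999 × 0.03 L/cmH2O = 0.36 s.
Fraction remaining = e^(−Te/τ) = e^(−0.24/0.36) = 0.5134; trapped volume = 360.0 × 0.5134 = 184.82 mL.
Additional alveolar pressure from trapping ≈ V_trapped / C = 184.82 / 30.0 = 6.161 cmH2O.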